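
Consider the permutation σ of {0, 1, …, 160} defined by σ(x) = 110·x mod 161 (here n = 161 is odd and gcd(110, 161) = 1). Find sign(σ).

Orbit of 94 under x↦110x: [94, 36, 96, 95, 146, 121, 108]… (length divides ord_161(110)).
Cycle type of π: 66×2 + 11×2 + 6 + 1; total 6 cycles.
With 6 cycles on 161 points, sign = (−1)^{161−6} = -1.

-1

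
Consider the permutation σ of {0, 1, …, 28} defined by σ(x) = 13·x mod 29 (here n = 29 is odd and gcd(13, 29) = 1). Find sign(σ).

Trace 20: π^k(20) = [20, 28, 16, 5, 7, 4, 23] for k=0..6.
π_13 has 3 disjoint cycles with lengths [14, 14, 1] on {0,…,28}.
3 cycles on 29: each ℓ→(−1)^(ℓ−1), product (−1)^26 = +1.

+1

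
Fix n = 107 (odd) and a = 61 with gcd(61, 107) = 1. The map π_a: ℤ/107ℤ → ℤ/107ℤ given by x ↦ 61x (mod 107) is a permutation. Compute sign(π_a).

+1

Trace 92: π^k(92) = [92, 48, 39, 25, 27, 42, 101] for k=0..6.
Cycle type of π: 53×2 + 1; total 3 cycles.
With 3 cycles on 107 points, sign = (−1)^{107−3} = +1.
Via Zolotarev, sign(π_{61}) = (61|107) = +1.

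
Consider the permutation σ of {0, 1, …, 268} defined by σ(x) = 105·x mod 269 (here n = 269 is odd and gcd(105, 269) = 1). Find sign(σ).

Trace 14: π^k(14) = [14, 125, 213, 38, 224, 117, 180] for k=0..6.
Cycle type of π: 67×4 + 1; total 5 cycles.
5 cycles on 269: each ℓ→(−1)^(ℓ−1), product (−1)^264 = +1.

+1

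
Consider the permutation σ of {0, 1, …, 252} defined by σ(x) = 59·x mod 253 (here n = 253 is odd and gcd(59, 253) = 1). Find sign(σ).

Orbit of 78 under x↦59x: [78, 48, 49, 108, 47, 243, 169]… (length divides ord_253(59)).
Decompose π into cycles: lengths [55, 55, 55, 55, 11, 11, 5, 5, 1] (9 cycles, including the fixed point 0).
253 − 9 = 244 transpositions; sign(π) = (−1)^244 = +1.
Via Zolotarev, sign(π_{59}) = (59|253) = +1.

+1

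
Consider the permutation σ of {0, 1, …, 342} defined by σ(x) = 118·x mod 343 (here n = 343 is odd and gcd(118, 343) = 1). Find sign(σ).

-1

Start at x=328: 328 → 288 → 27 → 99 → 20 → 302 → 307 → … (one orbit).
The orbit structure of x ↦ 118x mod 343: 10 orbits of sizes [98, 98, 98, 14, 14, 14, 2, 2, 2, 1].
Σ(ℓ_i−1) = 343−10 = 333; sign = (−1)^333 = -1.
Zolotarev: (118|343) = -1, matching the cycle-count sign.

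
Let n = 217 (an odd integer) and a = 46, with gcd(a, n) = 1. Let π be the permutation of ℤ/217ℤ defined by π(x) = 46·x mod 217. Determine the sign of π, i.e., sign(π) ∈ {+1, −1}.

-1

Start at x=32: 32 → 170 → 8 → 151 → 2 → 92 → 109 → … (one orbit).
π_46 has 12 disjoint cycles with lengths [30, 30, 30, 30, 30, 30, 10, 10, 10, 3, 3, 1] on {0,…,216}.
sign(π) = (−1)^{n − #cycles} = (−1)^{217−12} = (−1)^205 = -1.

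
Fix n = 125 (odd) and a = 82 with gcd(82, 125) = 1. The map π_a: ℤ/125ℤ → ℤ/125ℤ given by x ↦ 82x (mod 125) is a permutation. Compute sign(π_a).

-1

Orbit of 93 under x↦82x: [93, 1, 82, 99, 118, 51, 57]… (length divides ord_125(82)).
Cycle type of π: 20×5 + 4×6 + 1; total 12 cycles.
125 − 12 = 113 transpositions; sign(π) = (−1)^113 = -1.
(82|125)_J = -1 (Zolotarev's lemma cross-check).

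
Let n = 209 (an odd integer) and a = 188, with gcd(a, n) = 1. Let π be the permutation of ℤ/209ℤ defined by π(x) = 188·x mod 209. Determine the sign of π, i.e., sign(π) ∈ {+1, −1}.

Trace 177: π^k(177) = [177, 45, 100, 199, 1, 188, 23] for k=0..6.
π_188 has 33 disjoint cycles with lengths [9, 9, 9, 9, 9, 9, 9, 9, 9, 9, 9, 9, 9, 9, 9, 9, 9, 9, 9, 9, 9, 9, 1, 1, 1, 1, 1, 1, 1, 1, 1, 1, 1] on {0,…,208}.
sign(π) = (−1)^{n − #cycles} = (−1)^{209−33} = (−1)^176 = +1.
The Jacobi symbol (188|209) = +1 (Zolotarev) agrees.

+1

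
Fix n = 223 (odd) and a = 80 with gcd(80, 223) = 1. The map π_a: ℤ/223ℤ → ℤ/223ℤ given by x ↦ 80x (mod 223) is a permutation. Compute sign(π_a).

-1

Orbit of 206 under x↦80x: [206, 201, 24, 136, 176, 31, 27]… (length divides ord_223(80)).
2 cycles of lengths [222, 1].
With 2 cycles on 223 points, sign = (−1)^{223−2} = -1.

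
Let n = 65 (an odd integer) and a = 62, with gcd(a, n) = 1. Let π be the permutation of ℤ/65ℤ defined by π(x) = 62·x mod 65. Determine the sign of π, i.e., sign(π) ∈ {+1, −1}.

Orbit of 12 under x↦62x: [12, 29, 43, 1, 62, 9, 38]… (length divides ord_65(62)).
Decompose π into cycles: lengths [12, 12, 12, 12, 6, 6, 4, 1] (8 cycles, including the fixed point 0).
65 − 8 = 57 transpositions; sign(π) = (−1)^57 = -1.
Zolotarev: (62|65) = -1, matching the cycle-count sign.

-1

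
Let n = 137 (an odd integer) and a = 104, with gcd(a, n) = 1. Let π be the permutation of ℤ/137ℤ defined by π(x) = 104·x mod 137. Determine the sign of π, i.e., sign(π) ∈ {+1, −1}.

Orbit of 131 under x↦104x: [131, 61, 42, 121, 117, 112, 3]… (length divides ord_137(104)).
Decompose π into cycles: lengths [136, 1] (2 cycles, including the fixed point 0).
137 − 2 = 135 transpositions; sign(π) = (−1)^135 = -1.
Zolotarev: (104|137) = -1, matching the cycle-count sign.

-1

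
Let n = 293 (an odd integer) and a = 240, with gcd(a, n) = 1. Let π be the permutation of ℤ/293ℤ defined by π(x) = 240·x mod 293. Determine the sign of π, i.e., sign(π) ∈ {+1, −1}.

Start at x=82: 82 → 49 → 40 → 224 → 141 → 145 → 226 → … (one orbit).
Cycle type of π: 146×2 + 1; total 3 cycles.
sign(π) = (−1)^{n − #cycles} = (−1)^{293−3} = (−1)^290 = +1.

+1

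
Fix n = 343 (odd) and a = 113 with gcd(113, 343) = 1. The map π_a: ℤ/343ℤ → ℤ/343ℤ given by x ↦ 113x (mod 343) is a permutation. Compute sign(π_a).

Trace 267: π^k(267) = [267, 330, 246, 15, 323, 141, 155] for k=0..6.
The orbit structure of x ↦ 113x mod 343: 19 orbits of sizes [49, 49, 49, 49, 49, 49, 7, 7, 7, 7, 7, 7, 1, 1, 1, 1, 1, 1, 1].
sign(π) = (−1)^{n − #cycles} = (−1)^{343−19} = (−1)^324 = +1.

+1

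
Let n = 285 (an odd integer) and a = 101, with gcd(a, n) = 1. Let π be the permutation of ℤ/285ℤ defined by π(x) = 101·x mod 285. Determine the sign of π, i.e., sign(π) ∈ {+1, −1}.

Trace 61: π^k(61) = [61, 176, 106, 161, 16, 191, 196] for k=0..6.
The orbit structure of x ↦ 101x mod 285: 30 orbits of sizes [18, 18, 18, 18, 18, 18, 18, 18, 18, 18, 9, 9, 9, 9, 9, 9, 9, 9, 9, 9, 2, 2, 2, 2, 2, 1, 1, 1, 1, 1].
Σ(ℓ_i−1) = 285−30 = 255; sign = (−1)^255 = -1.
(101|285)_J = -1 (Zolotarev's lemma cross-check).

-1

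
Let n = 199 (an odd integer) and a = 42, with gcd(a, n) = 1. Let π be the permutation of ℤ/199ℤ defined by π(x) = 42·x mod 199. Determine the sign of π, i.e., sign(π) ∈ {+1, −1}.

-1

Trace 111: π^k(111) = [111, 85, 187, 93, 125, 76, 8] for k=0..6.
π_42 has 4 disjoint cycles with lengths [66, 66, 66, 1] on {0,…,198}.
With 4 cycles on 199 points, sign = (−1)^{199−4} = -1.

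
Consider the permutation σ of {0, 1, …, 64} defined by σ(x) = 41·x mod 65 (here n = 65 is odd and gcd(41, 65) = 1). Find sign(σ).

Orbit of 36 under x↦41x: [36, 46, 1, 41, 56, 21, 16]… (length divides ord_65(41)).
Cycle type of π: 12×5 + 1×5; total 10 cycles.
n − c = 65 − 10 = 55; sign = (−1)^55 = -1.
Check: (41/65) = -1 by Zolotarev.

-1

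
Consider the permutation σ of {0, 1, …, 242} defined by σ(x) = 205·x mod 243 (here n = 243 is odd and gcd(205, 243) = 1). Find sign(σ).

+1

Orbit of 139 under x↦205x: [139, 64, 241, 76, 28, 151, 94]… (length divides ord_243(205)).
The orbit structure of x ↦ 205x mod 243: 11 orbits of sizes [81, 81, 27, 27, 9, 9, 3, 3, 1, 1, 1].
243 − 11 = 232 transpositions; sign(π) = (−1)^232 = +1.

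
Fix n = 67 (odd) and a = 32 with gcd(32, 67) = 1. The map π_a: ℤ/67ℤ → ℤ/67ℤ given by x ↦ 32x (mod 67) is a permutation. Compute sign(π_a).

Orbit of 16 under x↦32x: [16, 43, 36, 13, 14, 46, 65]… (length divides ord_67(32)).
Decompose π into cycles: lengths [66, 1] (2 cycles, including the fixed point 0).
sign(π) = (−1)^{n − #cycles} = (−1)^{67−2} = (−1)^65 = -1.

-1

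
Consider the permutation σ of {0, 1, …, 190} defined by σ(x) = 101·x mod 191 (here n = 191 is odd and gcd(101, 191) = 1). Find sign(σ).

-1

Orbit of 90 under x↦101x: [90, 113, 144, 28, 154, 83, 170]… (length divides ord_191(101)).
Decompose π into cycles: lengths [190, 1] (2 cycles, including the fixed point 0).
191 − 2 = 189 transpositions; sign(π) = (−1)^189 = -1.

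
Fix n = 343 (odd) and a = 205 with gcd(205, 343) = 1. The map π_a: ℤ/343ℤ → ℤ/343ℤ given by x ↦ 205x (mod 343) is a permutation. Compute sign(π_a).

Start at x=74: 74 → 78 → 212 → 242 → 218 → 100 → 263 → … (one orbit).
π_205 has 7 disjoint cycles with lengths [147, 147, 21, 21, 3, 3, 1] on {0,…,342}.
n − c = 343 − 7 = 336; sign = (−1)^336 = +1.
Check: (205/343) = +1 by Zolotarev.

+1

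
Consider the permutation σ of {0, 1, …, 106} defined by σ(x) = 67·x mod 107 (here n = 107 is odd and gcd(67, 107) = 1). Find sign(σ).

-1

Start at x=80: 80 → 10 → 28 → 57 → 74 → 36 → 58 → … (one orbit).
Cycle lengths of π_67 on ℤ/107ℤ: [106, 1]; 2 cycles in total.
sign(π) = (−1)^{n − #cycles} = (−1)^{107−2} = (−1)^105 = -1.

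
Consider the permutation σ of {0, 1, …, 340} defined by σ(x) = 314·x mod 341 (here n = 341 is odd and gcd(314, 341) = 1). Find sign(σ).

-1

Start at x=1: 1 → 314 → 47 → 95 → 163 → 32 → 159 → … (one orbit).
The orbit structure of x ↦ 314x mod 341: 38 orbits of sizes [10, 10, 10, 10, 10, 10, 10, 10, 10, 10, 10, 10, 10, 10, 10, 10, 10, 10, 10, 10, 10, 10, 10, 10, 10, 10, 10, 10, 10, 10, 10, 5, 5, 5, 5, 5, 5, 1].
341 − 38 = 303 transpositions; sign(π) = (−1)^303 = -1.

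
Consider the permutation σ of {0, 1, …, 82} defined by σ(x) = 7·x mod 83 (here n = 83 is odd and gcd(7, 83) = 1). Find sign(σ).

+1

Start at x=11: 11 → 77 → 41 → 38 → 17 → 36 → 3 → … (one orbit).
Cycle lengths of π_7 on ℤ/83ℤ: [41, 41, 1]; 3 cycles in total.
With 3 cycles on 83 points, sign = (−1)^{83−3} = +1.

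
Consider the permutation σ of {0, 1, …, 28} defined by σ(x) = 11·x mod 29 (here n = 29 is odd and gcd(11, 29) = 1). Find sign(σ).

Start at x=6: 6 → 8 → 1 → 11 → 5 → 26 → 25 → … (one orbit).
Cycle type of π: 28 + 1; total 2 cycles.
29 − 2 = 27 transpositions; sign(π) = (−1)^27 = -1.

-1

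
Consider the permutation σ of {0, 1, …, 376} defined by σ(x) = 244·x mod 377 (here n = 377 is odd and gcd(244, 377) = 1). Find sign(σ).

-1

Orbit of 12 under x↦244x: [12, 289, 17, 1, 244, 347, 220]… (length divides ord_377(244)).
The orbit structure of x ↦ 244x mod 377: 38 orbits of sizes [12, 12, 12, 12, 12, 12, 12, 12, 12, 12, 12, 12, 12, 12, 12, 12, 12, 12, 12, 12, 12, 12, 12, 12, 12, 12, 12, 12, 6, 6, 4, 4, 4, 4, 4, 4, 4, 1].
Σ(ℓ_i−1) = 377−38 = 339; sign = (−1)^339 = -1.
Via Zolotarev, sign(π_{244}) = (244|377) = -1.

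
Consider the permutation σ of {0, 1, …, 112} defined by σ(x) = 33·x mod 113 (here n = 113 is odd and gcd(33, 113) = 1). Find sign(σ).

Trace 107: π^k(107) = [107, 28, 20, 95, 84, 60, 59] for k=0..6.
Cycle type of π: 112 + 1; total 2 cycles.
n − c = 113 − 2 = 111; sign = (−1)^111 = -1.
Zolotarev: (33|113) = -1, matching the cycle-count sign.

-1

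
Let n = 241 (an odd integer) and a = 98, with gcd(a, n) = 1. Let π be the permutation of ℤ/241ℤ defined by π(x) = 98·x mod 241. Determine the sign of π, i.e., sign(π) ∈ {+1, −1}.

+1

Orbit of 91 under x↦98x: [91, 1, 98, 205, 87]… (length divides ord_241(98)).
Cycle type of π: 5×48 + 1; total 49 cycles.
241 − 49 = 192 transpositions; sign(π) = (−1)^192 = +1.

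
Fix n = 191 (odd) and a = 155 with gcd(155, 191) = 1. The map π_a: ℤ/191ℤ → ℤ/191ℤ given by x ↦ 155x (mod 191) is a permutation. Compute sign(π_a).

Start at x=25: 25 → 55 → 121 → 37 → 5 → 11 → 177 → … (one orbit).
Cycle lengths of π_155 on ℤ/191ℤ: [38, 38, 38, 38, 38, 1]; 6 cycles in total.
n − c = 191 − 6 = 185; sign = (−1)^185 = -1.

-1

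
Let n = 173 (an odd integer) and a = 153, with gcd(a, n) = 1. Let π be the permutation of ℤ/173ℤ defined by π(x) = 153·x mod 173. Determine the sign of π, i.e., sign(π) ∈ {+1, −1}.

-1

Start at x=42: 42 → 25 → 19 → 139 → 161 → 67 → 44 → … (one orbit).
Cycle lengths of π_153 on ℤ/173ℤ: [172, 1]; 2 cycles in total.
With 2 cycles on 173 points, sign = (−1)^{173−2} = -1.
Zolotarev: (153|173) = -1, matching the cycle-count sign.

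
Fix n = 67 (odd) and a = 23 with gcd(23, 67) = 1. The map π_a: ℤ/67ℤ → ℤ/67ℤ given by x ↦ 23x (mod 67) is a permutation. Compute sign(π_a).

Orbit of 1 under x↦23x: [1, 23, 60, 40, 49, 55, 59]… (length divides ord_67(23)).
3 cycles of lengths [33, 33, 1].
n − c = 67 − 3 = 64; sign = (−1)^64 = +1.
Via Zolotarev, sign(π_{23}) = (23|67) = +1.

+1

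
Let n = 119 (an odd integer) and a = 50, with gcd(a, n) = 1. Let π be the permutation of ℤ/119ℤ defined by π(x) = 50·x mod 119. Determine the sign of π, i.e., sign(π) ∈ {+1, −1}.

Trace 1: π^k(1) = [1, 50] for k=0..1.
π_50 has 63 disjoint cycles with lengths [2, 2, 2, 2, 2, 2, 2, 2, 2, 2, 2, 2, 2, 2, 2, 2, 2, 2, 2, 2, 2, 2, 2, 2, 2, 2, 2, 2, 2, 2, 2, 2, 2, 2, 2, 2, 2, 2, 2, 2, 2, 2, 2, 2, 2, 2, 2, 2, 2, 2, 2, 2, 2, 2, 2, 2, 1, 1, 1, 1, 1, 1, 1] on {0,…,118}.
With 63 cycles on 119 points, sign = (−1)^{119−63} = +1.
Zolotarev: (50|119) = +1, matching the cycle-count sign.

+1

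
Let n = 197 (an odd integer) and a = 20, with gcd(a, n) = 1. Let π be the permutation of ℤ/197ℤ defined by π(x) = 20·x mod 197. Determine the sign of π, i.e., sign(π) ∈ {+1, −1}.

-1

Start at x=120: 120 → 36 → 129 → 19 → 183 → 114 → 113 → … (one orbit).
8 cycles of lengths [28, 28, 28, 28, 28, 28, 28, 1].
Σ(ℓ_i−1) = 197−8 = 189; sign = (−1)^189 = -1.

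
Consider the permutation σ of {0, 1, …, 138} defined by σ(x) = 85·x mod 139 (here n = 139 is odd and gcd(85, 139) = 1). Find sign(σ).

Orbit of 69 under x↦85x: [69, 27, 71, 58, 65, 104, 83]… (length divides ord_139(85)).
Cycle type of π: 138 + 1; total 2 cycles.
sign(π) = (−1)^{n − #cycles} = (−1)^{139−2} = (−1)^137 = -1.
The Jacobi symbol (85|139) = -1 (Zolotarev) agrees.

-1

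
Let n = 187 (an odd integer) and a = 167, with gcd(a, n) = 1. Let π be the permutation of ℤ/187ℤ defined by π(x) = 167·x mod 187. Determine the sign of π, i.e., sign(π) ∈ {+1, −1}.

Trace 90: π^k(90) = [90, 70, 96, 137, 65, 9, 7] for k=0..6.
The orbit structure of x ↦ 167x mod 187: 5 orbits of sizes [80, 80, 16, 10, 1].
sign(π) = (−1)^{n − #cycles} = (−1)^{187−5} = (−1)^182 = +1.

+1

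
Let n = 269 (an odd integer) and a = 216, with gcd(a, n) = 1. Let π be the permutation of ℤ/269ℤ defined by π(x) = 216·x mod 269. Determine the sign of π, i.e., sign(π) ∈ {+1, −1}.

Orbit of 253 under x↦216x: [253, 41, 248, 37, 191, 99, 133]… (length divides ord_269(216)).
The orbit structure of x ↦ 216x mod 269: 3 orbits of sizes [134, 134, 1].
269 − 3 = 266 transpositions; sign(π) = (−1)^266 = +1.
Check: (216/269) = +1 by Zolotarev.

+1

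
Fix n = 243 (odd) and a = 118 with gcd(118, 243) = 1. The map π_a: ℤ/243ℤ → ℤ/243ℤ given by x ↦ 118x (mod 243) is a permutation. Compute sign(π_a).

Start at x=145: 145 → 100 → 136 → 10 → 208 → 1 → 118 → … (one orbit).
Cycle lengths of π_118 on ℤ/243ℤ: [27, 27, 27, 27, 27, 27, 9, 9, 9, 9, 9, 9, 3, 3, 3, 3, 3, 3, 1, 1, 1, 1, 1, 1, 1, 1, 1]; 27 cycles in total.
With 27 cycles on 243 points, sign = (−1)^{243−27} = +1.

+1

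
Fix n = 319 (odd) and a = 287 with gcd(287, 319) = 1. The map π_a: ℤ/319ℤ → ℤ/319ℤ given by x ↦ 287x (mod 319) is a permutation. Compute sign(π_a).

Trace 276: π^k(276) = [276, 100, 309, 1, 287, 67, 89] for k=0..6.
π_287 has 22 disjoint cycles with lengths [28, 28, 28, 28, 28, 28, 28, 28, 28, 28, 28, 1, 1, 1, 1, 1, 1, 1, 1, 1, 1, 1] on {0,…,318}.
With 22 cycles on 319 points, sign = (−1)^{319−22} = -1.
Check: (287/319) = -1 by Zolotarev.

-1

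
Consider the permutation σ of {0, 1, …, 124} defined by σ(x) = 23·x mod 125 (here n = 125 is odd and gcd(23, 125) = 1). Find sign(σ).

-1

Orbit of 53 under x↦23x: [53, 94, 37, 101, 73, 54, 117]… (length divides ord_125(23)).
The orbit structure of x ↦ 23x mod 125: 4 orbits of sizes [100, 20, 4, 1].
With 4 cycles on 125 points, sign = (−1)^{125−4} = -1.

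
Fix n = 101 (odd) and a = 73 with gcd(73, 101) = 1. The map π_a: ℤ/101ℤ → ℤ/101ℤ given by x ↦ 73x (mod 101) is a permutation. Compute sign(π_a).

-1

Trace 50: π^k(50) = [50, 14, 12, 68, 15, 85, 44] for k=0..6.
Decompose π into cycles: lengths [100, 1] (2 cycles, including the fixed point 0).
2 cycles on 101: each ℓ→(−1)^(ℓ−1), product (−1)^99 = -1.
Check: (73/101) = -1 by Zolotarev.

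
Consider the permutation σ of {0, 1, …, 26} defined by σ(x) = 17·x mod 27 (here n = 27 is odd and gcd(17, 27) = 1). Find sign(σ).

-1

Trace 17: π^k(17) = [17, 19, 26, 10, 8, 1] for k=0..5.
The orbit structure of x ↦ 17x mod 27: 8 orbits of sizes [6, 6, 6, 2, 2, 2, 2, 1].
sign(π) = (−1)^{n − #cycles} = (−1)^{27−8} = (−1)^19 = -1.
(17|27)_J = -1 (Zolotarev's lemma cross-check).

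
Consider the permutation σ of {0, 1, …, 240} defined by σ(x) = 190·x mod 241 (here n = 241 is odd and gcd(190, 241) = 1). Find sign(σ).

-1

Orbit of 181 under x↦190x: [181, 168, 108, 35, 143, 178, 80]… (length divides ord_241(190)).
Decompose π into cycles: lengths [240, 1] (2 cycles, including the fixed point 0).
With 2 cycles on 241 points, sign = (−1)^{241−2} = -1.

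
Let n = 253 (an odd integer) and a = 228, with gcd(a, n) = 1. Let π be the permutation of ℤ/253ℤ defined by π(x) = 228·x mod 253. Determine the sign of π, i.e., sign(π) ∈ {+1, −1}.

+1

Trace 63: π^k(63) = [63, 196, 160, 48, 65, 146, 145] for k=0..6.
5 cycles of lengths [110, 110, 22, 10, 1].
253 − 5 = 248 transpositions; sign(π) = (−1)^248 = +1.
(228|253)_J = +1 (Zolotarev's lemma cross-check).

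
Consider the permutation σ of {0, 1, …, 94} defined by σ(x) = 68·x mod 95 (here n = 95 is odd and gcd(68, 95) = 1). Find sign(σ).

-1

Orbit of 87 under x↦68x: [87, 26, 58, 49, 7, 1, 68]… (length divides ord_95(68)).
Cycle lengths of π_68 on ℤ/95ℤ: [12, 12, 12, 12, 12, 12, 4, 3, 3, 3, 3, 3, 3, 1]; 14 cycles in total.
14 cycles on 95: each ℓ→(−1)^(ℓ−1), product (−1)^81 = -1.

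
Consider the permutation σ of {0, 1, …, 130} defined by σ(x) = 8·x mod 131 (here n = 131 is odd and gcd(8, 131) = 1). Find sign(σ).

Start at x=48: 48 → 122 → 59 → 79 → 108 → 78 → 100 → … (one orbit).
Decompose π into cycles: lengths [130, 1] (2 cycles, including the fixed point 0).
With 2 cycles on 131 points, sign = (−1)^{131−2} = -1.
Zolotarev: (8|131) = -1, matching the cycle-count sign.

-1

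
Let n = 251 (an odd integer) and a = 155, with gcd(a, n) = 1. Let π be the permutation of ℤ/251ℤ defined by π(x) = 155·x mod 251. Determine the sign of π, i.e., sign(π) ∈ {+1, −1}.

Orbit of 198 under x↦155x: [198, 68, 249, 192, 142, 173, 209]… (length divides ord_251(155)).
Decompose π into cycles: lengths [125, 125, 1] (3 cycles, including the fixed point 0).
3 cycles on 251: each ℓ→(−1)^(ℓ−1), product (−1)^248 = +1.
Via Zolotarev, sign(π_{155}) = (155|251) = +1.

+1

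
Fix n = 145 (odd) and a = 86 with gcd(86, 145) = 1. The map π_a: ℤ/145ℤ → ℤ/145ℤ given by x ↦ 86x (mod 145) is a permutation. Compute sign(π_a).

Trace 86: π^k(86) = [86, 1] for k=0..1.
Cycle type of π: 2×70 + 1×5; total 75 cycles.
75 cycles on 145: each ℓ→(−1)^(ℓ−1), product (−1)^70 = +1.
(86|145)_J = +1 (Zolotarev's lemma cross-check).

+1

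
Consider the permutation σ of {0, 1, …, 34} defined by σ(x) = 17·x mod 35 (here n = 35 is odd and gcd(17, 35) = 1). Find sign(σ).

Trace 1: π^k(1) = [1, 17, 9, 13, 11, 12, 29] for k=0..6.
π_17 has 5 disjoint cycles with lengths [12, 12, 6, 4, 1] on {0,…,34}.
5 cycles on 35: each ℓ→(−1)^(ℓ−1), product (−1)^30 = +1.

+1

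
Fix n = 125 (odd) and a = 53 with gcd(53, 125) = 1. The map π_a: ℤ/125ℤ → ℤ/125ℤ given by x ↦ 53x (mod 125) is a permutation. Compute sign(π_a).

Start at x=36: 36 → 33 → 124 → 72 → 66 → 123 → 19 → … (one orbit).
Decompose π into cycles: lengths [100, 20, 4, 1] (4 cycles, including the fixed point 0).
4 cycles on 125: each ℓ→(−1)^(ℓ−1), product (−1)^121 = -1.
Zolotarev: (53|125) = -1, matching the cycle-count sign.

-1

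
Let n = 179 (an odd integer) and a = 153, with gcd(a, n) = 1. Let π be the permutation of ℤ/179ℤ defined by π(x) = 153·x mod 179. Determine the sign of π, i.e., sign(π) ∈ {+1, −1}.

Trace 67: π^k(67) = [67, 48, 5, 49, 158, 9, 124] for k=0..6.
Cycle lengths of π_153 on ℤ/179ℤ: [89, 89, 1]; 3 cycles in total.
sign(π) = (−1)^{n − #cycles} = (−1)^{179−3} = (−1)^176 = +1.
Via Zolotarev, sign(π_{153}) = (153|179) = +1.

+1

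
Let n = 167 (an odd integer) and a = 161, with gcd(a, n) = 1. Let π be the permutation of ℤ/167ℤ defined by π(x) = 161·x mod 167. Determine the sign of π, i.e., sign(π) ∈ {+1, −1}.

Start at x=41: 41 → 88 → 140 → 162 → 30 → 154 → 78 → … (one orbit).
Cycle lengths of π_161 on ℤ/167ℤ: [166, 1]; 2 cycles in total.
n − c = 167 − 2 = 165; sign = (−1)^165 = -1.

-1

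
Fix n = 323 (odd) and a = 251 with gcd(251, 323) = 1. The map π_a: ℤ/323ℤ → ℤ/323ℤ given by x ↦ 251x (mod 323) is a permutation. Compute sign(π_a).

Start at x=239: 239 → 234 → 271 → 191 → 137 → 149 → 254 → … (one orbit).
The orbit structure of x ↦ 251x mod 323: 15 orbits of sizes [36, 36, 36, 36, 36, 36, 36, 36, 9, 9, 4, 4, 4, 4, 1].
Σ(ℓ_i−1) = 323−15 = 308; sign = (−1)^308 = +1.

+1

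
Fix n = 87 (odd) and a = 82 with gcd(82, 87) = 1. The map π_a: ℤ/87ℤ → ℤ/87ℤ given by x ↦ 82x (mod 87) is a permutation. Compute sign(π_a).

+1

Orbit of 82 under x↦82x: [82, 25, 49, 16, 7, 52, 1]… (length divides ord_87(82)).
π_82 has 15 disjoint cycles with lengths [7, 7, 7, 7, 7, 7, 7, 7, 7, 7, 7, 7, 1, 1, 1] on {0,…,86}.
Σ(ℓ_i−1) = 87−15 = 72; sign = (−1)^72 = +1.
(82|87)_J = +1 (Zolotarev's lemma cross-check).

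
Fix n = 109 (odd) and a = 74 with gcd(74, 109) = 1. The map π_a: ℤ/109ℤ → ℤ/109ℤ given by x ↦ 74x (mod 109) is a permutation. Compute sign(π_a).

Start at x=74: 74 → 26 → 71 → 22 → 102 → 27 → 36 → … (one orbit).
3 cycles of lengths [54, 54, 1].
n − c = 109 − 3 = 106; sign = (−1)^106 = +1.

+1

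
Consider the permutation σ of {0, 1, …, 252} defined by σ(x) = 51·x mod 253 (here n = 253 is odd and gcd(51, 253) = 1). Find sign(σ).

Orbit of 100 under x↦51x: [100, 40, 16, 57, 124, 252, 202]… (length divides ord_253(51)).
Decompose π into cycles: lengths [110, 110, 22, 10, 1] (5 cycles, including the fixed point 0).
Σ(ℓ_i−1) = 253−5 = 248; sign = (−1)^248 = +1.
Check: (51/253) = +1 by Zolotarev.

+1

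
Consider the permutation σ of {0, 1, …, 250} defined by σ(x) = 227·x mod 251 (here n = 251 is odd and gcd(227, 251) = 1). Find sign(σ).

Start at x=91: 91 → 75 → 208 → 28 → 81 → 64 → 221 → … (one orbit).
The orbit structure of x ↦ 227x mod 251: 3 orbits of sizes [125, 125, 1].
n − c = 251 − 3 = 248; sign = (−1)^248 = +1.

+1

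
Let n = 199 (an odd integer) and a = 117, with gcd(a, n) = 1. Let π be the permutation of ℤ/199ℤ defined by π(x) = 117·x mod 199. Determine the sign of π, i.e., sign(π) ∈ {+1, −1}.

+1

Trace 5: π^k(5) = [5, 187, 188, 106, 64, 125, 98] for k=0..6.
7 cycles of lengths [33, 33, 33, 33, 33, 33, 1].
199 − 7 = 192 transpositions; sign(π) = (−1)^192 = +1.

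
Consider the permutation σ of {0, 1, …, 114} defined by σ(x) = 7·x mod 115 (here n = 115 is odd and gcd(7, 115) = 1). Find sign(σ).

Orbit of 7 under x↦7x: [7, 49, 113, 101, 17, 4, 28]… (length divides ord_115(7)).
Decompose π into cycles: lengths [44, 44, 22, 4, 1] (5 cycles, including the fixed point 0).
5 cycles on 115: each ℓ→(−1)^(ℓ−1), product (−1)^110 = +1.
(7|115)_J = +1 (Zolotarev's lemma cross-check).

+1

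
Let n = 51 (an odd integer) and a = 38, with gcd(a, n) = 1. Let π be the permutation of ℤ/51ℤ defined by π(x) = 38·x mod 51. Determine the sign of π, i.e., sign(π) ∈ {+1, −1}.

-1

Trace 16: π^k(16) = [16, 47, 1, 38] for k=0..3.
Cycle lengths of π_38 on ℤ/51ℤ: [4, 4, 4, 4, 4, 4, 4, 4, 4, 4, 4, 4, 2, 1]; 14 cycles in total.
51 − 14 = 37 transpositions; sign(π) = (−1)^37 = -1.
The Jacobi symbol (38|51) = -1 (Zolotarev) agrees.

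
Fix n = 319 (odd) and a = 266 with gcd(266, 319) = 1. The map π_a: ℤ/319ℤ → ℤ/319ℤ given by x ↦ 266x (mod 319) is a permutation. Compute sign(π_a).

Orbit of 167 under x↦266x: [167, 81, 173, 82, 120, 20, 216]… (length divides ord_319(266)).
Cycle type of π: 70×4 + 14×2 + 10 + 1; total 8 cycles.
8 cycles on 319: each ℓ→(−1)^(ℓ−1), product (−1)^311 = -1.

-1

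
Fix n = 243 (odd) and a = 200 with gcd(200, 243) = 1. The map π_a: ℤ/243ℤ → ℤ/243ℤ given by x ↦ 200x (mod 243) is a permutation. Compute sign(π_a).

-1

Orbit of 13 under x↦200x: [13, 170, 223, 131, 199, 191, 49]… (length divides ord_243(200)).
6 cycles of lengths [162, 54, 18, 6, 2, 1].
With 6 cycles on 243 points, sign = (−1)^{243−6} = -1.
The Jacobi symbol (200|243) = -1 (Zolotarev) agrees.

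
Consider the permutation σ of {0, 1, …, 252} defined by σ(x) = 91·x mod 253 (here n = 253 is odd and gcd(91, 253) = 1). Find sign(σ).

-1

Trace 91: π^k(91) = [91, 185, 137, 70, 45, 47, 229] for k=0..6.
The orbit structure of x ↦ 91x mod 253: 36 orbits of sizes [10, 10, 10, 10, 10, 10, 10, 10, 10, 10, 10, 10, 10, 10, 10, 10, 10, 10, 10, 10, 10, 10, 5, 5, 2, 2, 2, 2, 2, 2, 2, 2, 2, 2, 2, 1].
sign(π) = (−1)^{n − #cycles} = (−1)^{253−36} = (−1)^217 = -1.
Via Zolotarev, sign(π_{91}) = (91|253) = -1.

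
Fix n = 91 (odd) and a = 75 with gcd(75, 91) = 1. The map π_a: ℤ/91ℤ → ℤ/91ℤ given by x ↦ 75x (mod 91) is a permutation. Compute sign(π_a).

Orbit of 74 under x↦75x: [74, 90, 16, 17, 1, 75]… (length divides ord_91(75)).
16 cycles of lengths [6, 6, 6, 6, 6, 6, 6, 6, 6, 6, 6, 6, 6, 6, 6, 1].
n − c = 91 − 16 = 75; sign = (−1)^75 = -1.
(75|91)_J = -1 (Zolotarev's lemma cross-check).

-1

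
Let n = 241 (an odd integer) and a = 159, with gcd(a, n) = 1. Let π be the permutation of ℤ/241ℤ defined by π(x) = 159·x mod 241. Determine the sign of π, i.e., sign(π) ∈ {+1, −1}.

+1

Orbit of 10 under x↦159x: [10, 144, 1, 159, 217, 40, 94]… (length divides ord_241(159)).
π_159 has 5 disjoint cycles with lengths [60, 60, 60, 60, 1] on {0,…,240}.
With 5 cycles on 241 points, sign = (−1)^{241−5} = +1.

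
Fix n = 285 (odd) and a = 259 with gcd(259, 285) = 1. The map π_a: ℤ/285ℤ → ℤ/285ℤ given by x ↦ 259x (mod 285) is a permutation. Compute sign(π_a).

Start at x=1: 1 → 259 → 106 → 94 → 121 → 274 → 1 (one orbit).
Cycle lengths of π_259 on ℤ/285ℤ: [6, 6, 6, 6, 6, 6, 6, 6, 6, 6, 6, 6, 6, 6, 6, 6, 6, 6, 6, 6, 6, 6, 6, 6, 6, 6, 6, 6, 6, 6, 6, 6, 6, 6, 6, 6, 6, 6, 6, 6, 6, 6, 6, 6, 6, 2, 2, 2, 2, 2, 2, 1, 1, 1]; 54 cycles in total.
sign(π) = (−1)^{n − #cycles} = (−1)^{285−54} = (−1)^231 = -1.

-1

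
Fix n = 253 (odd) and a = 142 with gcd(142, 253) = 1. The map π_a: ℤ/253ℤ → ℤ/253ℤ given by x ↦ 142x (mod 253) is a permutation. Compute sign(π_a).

-1

Trace 232: π^k(232) = [232, 54, 78, 197, 144, 208, 188] for k=0..6.
Decompose π into cycles: lengths [22, 22, 22, 22, 22, 22, 22, 22, 22, 22, 11, 11, 2, 2, 2, 2, 2, 1] (18 cycles, including the fixed point 0).
Σ(ℓ_i−1) = 253−18 = 235; sign = (−1)^235 = -1.
Zolotarev: (142|253) = -1, matching the cycle-count sign.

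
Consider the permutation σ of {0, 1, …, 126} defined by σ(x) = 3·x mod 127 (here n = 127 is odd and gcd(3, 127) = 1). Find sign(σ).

Orbit of 95 under x↦3x: [95, 31, 93, 25, 75, 98, 40]… (length divides ord_127(3)).
2 cycles of lengths [126, 1].
sign(π) = (−1)^{n − #cycles} = (−1)^{127−2} = (−1)^125 = -1.

-1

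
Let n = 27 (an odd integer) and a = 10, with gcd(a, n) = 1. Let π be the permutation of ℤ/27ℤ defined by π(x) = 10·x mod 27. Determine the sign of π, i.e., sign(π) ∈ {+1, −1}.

+1

Trace 1: π^k(1) = [1, 10, 19] for k=0..2.
15 cycles of lengths [3, 3, 3, 3, 3, 3, 1, 1, 1, 1, 1, 1, 1, 1, 1].
With 15 cycles on 27 points, sign = (−1)^{27−15} = +1.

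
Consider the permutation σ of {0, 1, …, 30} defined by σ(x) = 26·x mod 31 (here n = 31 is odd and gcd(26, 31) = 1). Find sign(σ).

Trace 6: π^k(6) = [6, 1, 26, 25, 30, 5] for k=0..5.
The orbit structure of x ↦ 26x mod 31: 6 orbits of sizes [6, 6, 6, 6, 6, 1].
31 − 6 = 25 transpositions; sign(π) = (−1)^25 = -1.
Via Zolotarev, sign(π_{26}) = (26|31) = -1.

-1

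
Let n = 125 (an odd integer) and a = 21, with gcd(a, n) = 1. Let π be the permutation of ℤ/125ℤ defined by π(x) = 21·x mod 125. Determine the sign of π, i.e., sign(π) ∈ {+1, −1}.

+1

Trace 1: π^k(1) = [1, 21, 66, 11, 106, 101, 121] for k=0..6.
The orbit structure of x ↦ 21x mod 125: 13 orbits of sizes [25, 25, 25, 25, 5, 5, 5, 5, 1, 1, 1, 1, 1].
13 cycles on 125: each ℓ→(−1)^(ℓ−1), product (−1)^112 = +1.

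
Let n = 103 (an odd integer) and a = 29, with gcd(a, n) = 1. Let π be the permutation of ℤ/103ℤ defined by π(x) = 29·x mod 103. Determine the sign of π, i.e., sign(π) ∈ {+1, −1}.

Start at x=17: 17 → 81 → 83 → 38 → 72 → 28 → 91 → … (one orbit).
The orbit structure of x ↦ 29x mod 103: 3 orbits of sizes [51, 51, 1].
With 3 cycles on 103 points, sign = (−1)^{103−3} = +1.
(29|103)_J = +1 (Zolotarev's lemma cross-check).

+1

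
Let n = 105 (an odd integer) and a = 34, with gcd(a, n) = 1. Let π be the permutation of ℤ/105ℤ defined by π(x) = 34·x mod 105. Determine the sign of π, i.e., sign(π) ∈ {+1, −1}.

Orbit of 34 under x↦34x: [34, 1]… (length divides ord_105(34)).
54 cycles of lengths [2, 2, 2, 2, 2, 2, 2, 2, 2, 2, 2, 2, 2, 2, 2, 2, 2, 2, 2, 2, 2, 2, 2, 2, 2, 2, 2, 2, 2, 2, 2, 2, 2, 2, 2, 2, 2, 2, 2, 2, 2, 2, 2, 2, 2, 2, 2, 2, 2, 2, 2, 1, 1, 1].
54 cycles on 105: each ℓ→(−1)^(ℓ−1), product (−1)^51 = -1.
Check: (34/105) = -1 by Zolotarev.

-1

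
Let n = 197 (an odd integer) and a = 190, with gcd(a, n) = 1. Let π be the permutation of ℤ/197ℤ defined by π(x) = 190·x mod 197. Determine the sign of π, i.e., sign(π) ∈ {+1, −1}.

Start at x=40: 40 → 114 → 187 → 70 → 101 → 81 → 24 → … (one orbit).
5 cycles of lengths [49, 49, 49, 49, 1].
Σ(ℓ_i−1) = 197−5 = 192; sign = (−1)^192 = +1.

+1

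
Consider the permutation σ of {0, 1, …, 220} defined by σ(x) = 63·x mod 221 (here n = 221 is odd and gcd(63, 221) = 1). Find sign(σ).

Orbit of 28 under x↦63x: [28, 217, 190, 36, 58, 118, 141]… (length divides ord_221(63)).
Decompose π into cycles: lengths [48, 48, 48, 48, 16, 12, 1] (7 cycles, including the fixed point 0).
221 − 7 = 214 transpositions; sign(π) = (−1)^214 = +1.
Zolotarev: (63|221) = +1, matching the cycle-count sign.

+1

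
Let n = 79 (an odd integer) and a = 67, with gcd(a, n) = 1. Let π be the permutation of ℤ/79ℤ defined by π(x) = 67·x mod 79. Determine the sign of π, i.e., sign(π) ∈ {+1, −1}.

+1

Trace 18: π^k(18) = [18, 21, 64, 22, 52, 8, 62] for k=0..6.
The orbit structure of x ↦ 67x mod 79: 7 orbits of sizes [13, 13, 13, 13, 13, 13, 1].
79 − 7 = 72 transpositions; sign(π) = (−1)^72 = +1.
(67|79)_J = +1 (Zolotarev's lemma cross-check).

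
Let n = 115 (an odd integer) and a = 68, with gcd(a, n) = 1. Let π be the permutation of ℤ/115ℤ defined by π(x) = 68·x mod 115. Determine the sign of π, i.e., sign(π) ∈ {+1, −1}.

+1

Orbit of 22 under x↦68x: [22, 1, 68, 24]… (length divides ord_115(68)).
π_68 has 35 disjoint cycles with lengths [4, 4, 4, 4, 4, 4, 4, 4, 4, 4, 4, 4, 4, 4, 4, 4, 4, 4, 4, 4, 4, 4, 4, 2, 2, 2, 2, 2, 2, 2, 2, 2, 2, 2, 1] on {0,…,114}.
sign(π) = (−1)^{n − #cycles} = (−1)^{115−35} = (−1)^80 = +1.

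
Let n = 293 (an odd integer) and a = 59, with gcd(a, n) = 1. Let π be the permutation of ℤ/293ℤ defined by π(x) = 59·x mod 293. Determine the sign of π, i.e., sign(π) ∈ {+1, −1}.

+1

Trace 82: π^k(82) = [82, 150, 60, 24, 244, 39, 250] for k=0..6.
Decompose π into cycles: lengths [73, 73, 73, 73, 1] (5 cycles, including the fixed point 0).
n − c = 293 − 5 = 288; sign = (−1)^288 = +1.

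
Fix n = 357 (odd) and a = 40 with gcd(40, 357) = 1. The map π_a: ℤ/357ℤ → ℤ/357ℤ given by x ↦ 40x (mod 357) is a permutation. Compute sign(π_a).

+1

Orbit of 319 under x↦40x: [319, 265, 247, 241, 1, 40, 172]… (length divides ord_357(40)).
15 cycles of lengths [48, 48, 48, 48, 48, 48, 16, 16, 16, 6, 6, 6, 1, 1, 1].
Σ(ℓ_i−1) = 357−15 = 342; sign = (−1)^342 = +1.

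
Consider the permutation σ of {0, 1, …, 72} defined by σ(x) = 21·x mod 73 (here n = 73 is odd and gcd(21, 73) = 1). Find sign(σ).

Start at x=30: 30 → 46 → 17 → 65 → 51 → 49 → 7 → … (one orbit).
Cycle type of π: 24×3 + 1; total 4 cycles.
Σ(ℓ_i−1) = 73−4 = 69; sign = (−1)^69 = -1.
The Jacobi symbol (21|73) = -1 (Zolotarev) agrees.

-1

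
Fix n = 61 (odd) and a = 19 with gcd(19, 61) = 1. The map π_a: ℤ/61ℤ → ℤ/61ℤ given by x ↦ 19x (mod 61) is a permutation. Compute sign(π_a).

+1

Start at x=57: 57 → 46 → 20 → 14 → 22 → 52 → 12 → … (one orbit).
Cycle type of π: 30×2 + 1; total 3 cycles.
Σ(ℓ_i−1) = 61−3 = 58; sign = (−1)^58 = +1.
(19|61)_J = +1 (Zolotarev's lemma cross-check).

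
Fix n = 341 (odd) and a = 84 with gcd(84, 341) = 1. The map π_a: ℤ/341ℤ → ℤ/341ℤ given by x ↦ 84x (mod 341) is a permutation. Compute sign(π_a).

Orbit of 83 under x↦84x: [83, 152, 151, 67, 172, 126, 13]… (length divides ord_341(84)).
Decompose π into cycles: lengths [30, 30, 30, 30, 30, 30, 30, 30, 30, 30, 30, 10, 1] (13 cycles, including the fixed point 0).
13 cycles on 341: each ℓ→(−1)^(ℓ−1), product (−1)^328 = +1.

+1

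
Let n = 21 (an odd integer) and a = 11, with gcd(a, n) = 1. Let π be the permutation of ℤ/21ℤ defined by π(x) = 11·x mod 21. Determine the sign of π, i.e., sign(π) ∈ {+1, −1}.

-1

Orbit of 4 under x↦11x: [4, 2, 1, 11, 16, 8]… (length divides ord_21(11)).
The orbit structure of x ↦ 11x mod 21: 6 orbits of sizes [6, 6, 3, 3, 2, 1].
n − c = 21 − 6 = 15; sign = (−1)^15 = -1.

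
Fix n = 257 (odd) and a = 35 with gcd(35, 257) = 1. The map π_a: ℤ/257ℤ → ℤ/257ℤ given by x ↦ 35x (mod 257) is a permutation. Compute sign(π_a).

+1

Start at x=136: 136 → 134 → 64 → 184 → 15 → 11 → 128 → … (one orbit).
Decompose π into cycles: lengths [64, 64, 64, 64, 1] (5 cycles, including the fixed point 0).
With 5 cycles on 257 points, sign = (−1)^{257−5} = +1.
Via Zolotarev, sign(π_{35}) = (35|257) = +1.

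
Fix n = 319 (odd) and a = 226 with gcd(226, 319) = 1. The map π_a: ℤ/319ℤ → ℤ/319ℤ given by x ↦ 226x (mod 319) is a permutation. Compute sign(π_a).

Trace 59: π^k(59) = [59, 255, 210, 248, 223, 315, 53] for k=0..6.
π_226 has 10 disjoint cycles with lengths [70, 70, 70, 70, 10, 7, 7, 7, 7, 1] on {0,…,318}.
sign(π) = (−1)^{n − #cycles} = (−1)^{319−10} = (−1)^309 = -1.

-1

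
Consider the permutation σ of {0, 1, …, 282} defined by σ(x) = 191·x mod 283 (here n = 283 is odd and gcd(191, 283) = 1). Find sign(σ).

-1

Orbit of 69 under x↦191x: [69, 161, 187, 59, 232, 164, 194]… (length divides ord_283(191)).
The orbit structure of x ↦ 191x mod 283: 2 orbits of sizes [282, 1].
n − c = 283 − 2 = 281; sign = (−1)^281 = -1.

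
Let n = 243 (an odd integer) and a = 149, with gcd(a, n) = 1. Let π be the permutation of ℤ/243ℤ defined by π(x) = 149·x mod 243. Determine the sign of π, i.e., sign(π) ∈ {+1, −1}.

Orbit of 161 under x↦149x: [161, 175, 74, 91, 194, 232, 62]… (length divides ord_243(149)).
π_149 has 6 disjoint cycles with lengths [162, 54, 18, 6, 2, 1] on {0,…,242}.
n − c = 243 − 6 = 237; sign = (−1)^237 = -1.

-1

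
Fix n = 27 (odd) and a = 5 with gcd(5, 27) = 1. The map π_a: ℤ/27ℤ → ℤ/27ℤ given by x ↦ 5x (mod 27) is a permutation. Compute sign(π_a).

Orbit of 23 under x↦5x: [23, 7, 8, 13, 11, 1, 5]… (length divides ord_27(5)).
Decompose π into cycles: lengths [18, 6, 2, 1] (4 cycles, including the fixed point 0).
27 − 4 = 23 transpositions; sign(π) = (−1)^23 = -1.

-1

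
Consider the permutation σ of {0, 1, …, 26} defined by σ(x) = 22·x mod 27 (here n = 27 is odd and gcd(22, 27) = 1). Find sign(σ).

Start at x=7: 7 → 19 → 13 → 16 → 1 → 22 → 25 → … (one orbit).
Decompose π into cycles: lengths [9, 9, 3, 3, 1, 1, 1] (7 cycles, including the fixed point 0).
With 7 cycles on 27 points, sign = (−1)^{27−7} = +1.
Check: (22/27) = +1 by Zolotarev.

+1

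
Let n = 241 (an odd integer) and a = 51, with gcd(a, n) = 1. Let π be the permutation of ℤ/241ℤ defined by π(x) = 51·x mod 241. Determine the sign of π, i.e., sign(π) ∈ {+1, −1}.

-1

Orbit of 191 under x↦51x: [191, 101, 90, 11, 79, 173, 147]… (length divides ord_241(51)).
π_51 has 2 disjoint cycles with lengths [240, 1] on {0,…,240}.
241 − 2 = 239 transpositions; sign(π) = (−1)^239 = -1.
The Jacobi symbol (51|241) = -1 (Zolotarev) agrees.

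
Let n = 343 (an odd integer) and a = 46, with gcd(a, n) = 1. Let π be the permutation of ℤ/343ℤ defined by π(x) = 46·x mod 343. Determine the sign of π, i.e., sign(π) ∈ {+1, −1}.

Orbit of 2 under x↦46x: [2, 92, 116, 191, 211, 102, 233]… (length divides ord_343(46)).
Decompose π into cycles: lengths [147, 147, 21, 21, 3, 3, 1] (7 cycles, including the fixed point 0).
With 7 cycles on 343 points, sign = (−1)^{343−7} = +1.

+1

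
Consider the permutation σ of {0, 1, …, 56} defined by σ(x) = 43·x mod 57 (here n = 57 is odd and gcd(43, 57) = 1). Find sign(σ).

Trace 43: π^k(43) = [43, 25, 49, 55, 28, 7, 16] for k=0..6.
Cycle type of π: 9×6 + 1×3; total 9 cycles.
Σ(ℓ_i−1) = 57−9 = 48; sign = (−1)^48 = +1.
Check: (43/57) = +1 by Zolotarev.

+1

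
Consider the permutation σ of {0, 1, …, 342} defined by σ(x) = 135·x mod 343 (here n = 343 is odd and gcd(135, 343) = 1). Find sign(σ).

Trace 57: π^k(57) = [57, 149, 221, 337, 219, 67, 127] for k=0..6.
Cycle lengths of π_135 on ℤ/343ℤ: [147, 147, 21, 21, 3, 3, 1]; 7 cycles in total.
sign(π) = (−1)^{n − #cycles} = (−1)^{343−7} = (−1)^336 = +1.
The Jacobi symbol (135|343) = +1 (Zolotarev) agrees.

+1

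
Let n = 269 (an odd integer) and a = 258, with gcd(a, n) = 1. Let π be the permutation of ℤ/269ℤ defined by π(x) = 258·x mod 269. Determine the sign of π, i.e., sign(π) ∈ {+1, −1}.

Trace 37: π^k(37) = [37, 131, 173, 249, 220, 1, 258] for k=0..6.
π_258 has 5 disjoint cycles with lengths [67, 67, 67, 67, 1] on {0,…,268}.
sign(π) = (−1)^{n − #cycles} = (−1)^{269−5} = (−1)^264 = +1.
Check: (258/269) = +1 by Zolotarev.

+1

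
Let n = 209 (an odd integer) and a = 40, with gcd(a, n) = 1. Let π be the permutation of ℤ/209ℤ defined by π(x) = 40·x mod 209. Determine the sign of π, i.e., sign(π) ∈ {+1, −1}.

+1

Trace 173: π^k(173) = [173, 23, 84, 16, 13, 102, 109] for k=0..6.
The orbit structure of x ↦ 40x mod 209: 5 orbits of sizes [90, 90, 18, 10, 1].
5 cycles on 209: each ℓ→(−1)^(ℓ−1), product (−1)^204 = +1.
Check: (40/209) = +1 by Zolotarev.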